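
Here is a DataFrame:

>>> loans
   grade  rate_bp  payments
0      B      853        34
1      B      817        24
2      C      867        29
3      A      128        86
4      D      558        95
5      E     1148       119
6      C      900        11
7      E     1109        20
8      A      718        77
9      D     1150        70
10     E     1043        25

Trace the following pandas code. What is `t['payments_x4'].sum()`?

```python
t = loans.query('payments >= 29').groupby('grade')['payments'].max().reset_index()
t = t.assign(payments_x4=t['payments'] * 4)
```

filter rows where payments >= 29:
  grade  rate_bp  payments
0     B      853        34
2     C      867        29
3     A      128        86
4     D      558        95
5     E     1148       119
8     A      718        77
9     D     1150        70
group by grade, max of payments:
grade
A     86
B     34
C     29
D     95
E    119
Name: payments, dtype: int64
reset_index():
  grade  payments
0     A        86
1     B        34
2     C        29
3     D        95
4     E       119
add column payments_x4 = t['payments'] * 4:
  grade  payments  payments_x4
0     A        86          344
1     B        34          136
2     C        29          116
3     D        95          380
4     E       119          476

1452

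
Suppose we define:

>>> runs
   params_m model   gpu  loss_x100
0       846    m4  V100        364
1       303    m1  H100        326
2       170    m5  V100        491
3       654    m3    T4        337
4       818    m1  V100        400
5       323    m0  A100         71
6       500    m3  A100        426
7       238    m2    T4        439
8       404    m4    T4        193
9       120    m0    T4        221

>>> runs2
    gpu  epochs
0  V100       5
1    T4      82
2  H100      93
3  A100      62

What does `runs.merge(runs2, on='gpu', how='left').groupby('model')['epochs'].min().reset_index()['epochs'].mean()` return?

36.8333333333

merge on 'gpu' (how='left') → 10 rows:
   params_m model   gpu  loss_x100  epochs
0       846    m4  V100        364       5
1       303    m1  H100        326      93
2       170    m5  V100        491       5
3       654    m3    T4        337      82
4       818    m1  V100        400       5
5       323    m0  A100         71      62
6       500    m3  A100        426      62
7       238    m2    T4        439      82
8       404    m4    T4        193      82
9       120    m0    T4        221      82
group by model, min of epochs:
model
m0    62
m1     5
m2    82
m3    62
m4     5
m5     5
Name: epochs, dtype: int64
reset_index():
  model  epochs
0    m0      62
1    m1       5
2    m2      82
3    m3      62
4    m4       5
5    m5       5
Finally, mean of column 'epochs' = 36.8333333333.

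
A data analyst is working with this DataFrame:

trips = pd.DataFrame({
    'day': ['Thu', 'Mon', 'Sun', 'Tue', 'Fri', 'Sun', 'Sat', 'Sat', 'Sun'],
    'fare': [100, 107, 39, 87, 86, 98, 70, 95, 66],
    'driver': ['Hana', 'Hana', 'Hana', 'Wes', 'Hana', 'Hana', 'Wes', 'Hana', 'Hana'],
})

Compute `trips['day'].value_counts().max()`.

value_counts of day:
day
Sun    3
Sat    2
Thu    1
Mon    1
Tue    1
Fri    1
Name: count, dtype: int64
Then the max of the resulting series: 3

3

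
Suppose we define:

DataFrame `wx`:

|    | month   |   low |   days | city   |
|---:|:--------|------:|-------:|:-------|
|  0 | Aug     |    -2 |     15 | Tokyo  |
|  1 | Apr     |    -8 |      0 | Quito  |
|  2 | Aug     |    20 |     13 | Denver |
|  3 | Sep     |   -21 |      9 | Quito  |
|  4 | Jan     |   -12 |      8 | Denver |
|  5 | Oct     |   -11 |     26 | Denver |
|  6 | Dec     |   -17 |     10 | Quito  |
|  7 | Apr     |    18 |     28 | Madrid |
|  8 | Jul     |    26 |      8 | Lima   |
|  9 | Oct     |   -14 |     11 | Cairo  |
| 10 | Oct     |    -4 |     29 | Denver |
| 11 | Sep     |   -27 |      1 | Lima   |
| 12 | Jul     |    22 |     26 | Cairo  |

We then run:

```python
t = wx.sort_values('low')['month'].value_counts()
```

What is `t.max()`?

sort by low:
   month  low  days    city
11   Sep  -27     1    Lima
3    Sep  -21     9   Quito
6    Dec  -17    10   Quito
9    Oct  -14    11   Cairo
4    Jan  -12     8  Denver
5    Oct  -11    26  Denver
1    Apr   -8     0   Quito
10   Oct   -4    29  Denver
0    Aug   -2    15   Tokyo
7    Apr   18    28  Madrid
2    Aug   20    13  Denver
12   Jul   22    26   Cairo
8    Jul   26     8    Lima
value_counts of month:
month
Oct    3
Sep    2
Apr    2
Aug    2
Jul    2
Dec    1
Jan    1
Name: count, dtype: int64
The max of the resulting series is 3.

3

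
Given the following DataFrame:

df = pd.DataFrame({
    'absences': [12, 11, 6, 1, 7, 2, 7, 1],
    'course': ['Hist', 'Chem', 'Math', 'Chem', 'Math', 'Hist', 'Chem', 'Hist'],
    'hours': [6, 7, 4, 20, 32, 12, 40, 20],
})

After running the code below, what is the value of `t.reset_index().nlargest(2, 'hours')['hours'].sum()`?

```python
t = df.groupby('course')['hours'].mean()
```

group by course, mean of hours:
course
Chem    22.333333
Hist    12.666667
Math    18.000000
Name: hours, dtype: float64
reset_index():
  course      hours
0   Chem  22.333333
1   Hist  12.666667
2   Math  18.000000
take 2 rows with largest hours:
  course      hours
0   Chem  22.333333
2   Math  18.000000

40.3333333333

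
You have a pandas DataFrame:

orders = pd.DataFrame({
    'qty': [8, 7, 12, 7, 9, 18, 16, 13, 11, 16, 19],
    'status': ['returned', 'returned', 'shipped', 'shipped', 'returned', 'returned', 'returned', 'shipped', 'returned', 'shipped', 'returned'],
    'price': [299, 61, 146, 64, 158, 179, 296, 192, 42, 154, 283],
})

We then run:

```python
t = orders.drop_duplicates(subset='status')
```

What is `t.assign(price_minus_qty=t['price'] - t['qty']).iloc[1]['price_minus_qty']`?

drop duplicate status (keep=first):
   qty    status  price
0    8  returned    299
2   12   shipped    146
add column price_minus_qty = t['price'] - t['qty']:
   qty    status  price  price_minus_qty
0    8  returned    299              291
2   12   shipped    146              134
Finally, value at position 1, column 'price_minus_qty' = 134.

134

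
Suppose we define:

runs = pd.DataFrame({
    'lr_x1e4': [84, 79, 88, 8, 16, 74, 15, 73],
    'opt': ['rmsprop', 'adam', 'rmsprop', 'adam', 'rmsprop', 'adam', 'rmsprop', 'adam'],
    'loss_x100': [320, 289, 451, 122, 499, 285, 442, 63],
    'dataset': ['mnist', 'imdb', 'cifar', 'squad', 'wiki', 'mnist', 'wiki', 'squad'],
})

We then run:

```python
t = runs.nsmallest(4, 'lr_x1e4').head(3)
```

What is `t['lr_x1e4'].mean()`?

13.0

take 4 rows with smallest lr_x1e4:
   lr_x1e4      opt  loss_x100 dataset
3        8     adam        122   squad
6       15  rmsprop        442    wiki
4       16  rmsprop        499    wiki
7       73     adam         63   squad
take first 3 rows:
   lr_x1e4      opt  loss_x100 dataset
3        8     adam        122   squad
6       15  rmsprop        442    wiki
4       16  rmsprop        499    wiki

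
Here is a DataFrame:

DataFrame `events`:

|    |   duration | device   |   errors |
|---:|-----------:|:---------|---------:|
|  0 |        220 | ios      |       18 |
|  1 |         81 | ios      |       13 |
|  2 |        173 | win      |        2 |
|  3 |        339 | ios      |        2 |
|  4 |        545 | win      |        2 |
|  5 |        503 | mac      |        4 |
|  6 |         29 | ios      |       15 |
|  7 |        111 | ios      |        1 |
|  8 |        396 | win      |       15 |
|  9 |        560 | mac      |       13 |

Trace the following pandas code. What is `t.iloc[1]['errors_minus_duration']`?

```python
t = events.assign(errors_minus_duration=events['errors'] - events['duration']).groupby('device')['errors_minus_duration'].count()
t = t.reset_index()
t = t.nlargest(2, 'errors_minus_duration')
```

add column errors_minus_duration = events['errors'] - events['duration']:
   duration device  errors  errors_minus_duration
0       220    ios      18                   -202
1        81    ios      13                    -68
2       173    win       2                   -171
3       339    ios       2                   -337
4       545    win       2                   -543
5       503    mac       4                   -499
6        29    ios      15                    -14
7       111    ios       1                   -110
8       396    win      15                   -381
9       560    mac      13                   -547
group by device, count of errors_minus_duration:
device
ios    5
mac    2
win    3
Name: errors_minus_duration, dtype: int64
reset_index():
  device  errors_minus_duration
0    ios                      5
1    mac                      2
2    win                      3
take 2 rows with largest errors_minus_duration:
  device  errors_minus_duration
0    ios                      5
2    win                      3

3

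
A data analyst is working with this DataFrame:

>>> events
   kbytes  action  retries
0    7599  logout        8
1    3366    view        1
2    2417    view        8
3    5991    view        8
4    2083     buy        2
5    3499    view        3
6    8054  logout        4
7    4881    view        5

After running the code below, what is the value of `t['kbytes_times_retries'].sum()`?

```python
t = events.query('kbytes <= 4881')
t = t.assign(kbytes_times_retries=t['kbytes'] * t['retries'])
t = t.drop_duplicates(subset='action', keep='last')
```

filter rows where kbytes <= 4881:
   kbytes action  retries
1    3366   view        1
2    2417   view        8
4    2083    buy        2
5    3499   view        3
7    4881   view        5
add column kbytes_times_retries = t['kbytes'] * t['retries']:
   kbytes action  retries  kbytes_times_retries
1    3366   view        1                  3366
2    2417   view        8                 19336
4    2083    buy        2                  4166
5    3499   view        3                 10497
7    4881   view        5                 24405
drop duplicate action (keep=last):
   kbytes action  retries  kbytes_times_retries
4    2083    buy        2                  4166
7    4881   view        5                 24405
Hence 28571.

28571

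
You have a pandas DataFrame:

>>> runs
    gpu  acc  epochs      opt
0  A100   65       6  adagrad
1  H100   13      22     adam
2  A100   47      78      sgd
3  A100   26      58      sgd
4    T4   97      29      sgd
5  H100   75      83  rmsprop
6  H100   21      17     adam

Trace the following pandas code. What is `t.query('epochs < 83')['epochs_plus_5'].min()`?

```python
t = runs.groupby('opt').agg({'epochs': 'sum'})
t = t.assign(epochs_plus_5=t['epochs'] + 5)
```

group by opt, sum of epochs:
         epochs
opt            
adagrad       6
adam         39
rmsprop      83
sgd         165
add column epochs_plus_5 = t['epochs'] + 5:
         epochs  epochs_plus_5
opt                           
adagrad       6             11
adam         39             44
rmsprop      83             88
sgd         165            170
filter rows where epochs < 83:
         epochs  epochs_plus_5
opt                           
adagrad       6             11
adam         39             44
Hence 11.

11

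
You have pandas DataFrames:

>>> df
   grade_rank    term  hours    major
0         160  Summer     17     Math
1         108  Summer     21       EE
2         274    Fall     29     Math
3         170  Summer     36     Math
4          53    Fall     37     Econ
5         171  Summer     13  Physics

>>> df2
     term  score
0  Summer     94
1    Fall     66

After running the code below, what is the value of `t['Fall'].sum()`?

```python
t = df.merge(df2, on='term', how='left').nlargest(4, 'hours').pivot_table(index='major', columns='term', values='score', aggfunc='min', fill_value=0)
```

merge on 'term' (how='left') → 6 rows:
   grade_rank    term  hours    major  score
0         160  Summer     17     Math     94
1         108  Summer     21       EE     94
2         274    Fall     29     Math     66
3         170  Summer     36     Math     94
4          53    Fall     37     Econ     66
5         171  Summer     13  Physics     94
take 4 rows with largest hours:
   grade_rank    term  hours major  score
4          53    Fall     37  Econ     66
3         170  Summer     36  Math     94
2         274    Fall     29  Math     66
1         108  Summer     21    EE     94
pivot: rows=major, cols=term, min(score):
term   Fall  Summer
major              
EE        0      94
Econ     66       0
Math     66      94
The sum of column 'Fall' is 132.

132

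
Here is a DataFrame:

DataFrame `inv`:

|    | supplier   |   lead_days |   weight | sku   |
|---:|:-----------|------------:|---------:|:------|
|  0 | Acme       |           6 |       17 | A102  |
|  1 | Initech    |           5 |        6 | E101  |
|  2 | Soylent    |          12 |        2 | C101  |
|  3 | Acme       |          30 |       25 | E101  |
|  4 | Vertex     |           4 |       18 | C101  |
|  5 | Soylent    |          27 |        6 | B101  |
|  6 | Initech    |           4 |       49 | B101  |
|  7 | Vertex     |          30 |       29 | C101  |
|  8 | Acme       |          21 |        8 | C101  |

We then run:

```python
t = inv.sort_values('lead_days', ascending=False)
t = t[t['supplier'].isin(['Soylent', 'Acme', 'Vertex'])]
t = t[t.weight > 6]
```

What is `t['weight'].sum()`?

sort by lead_days descending:
  supplier  lead_days  weight   sku
3     Acme         30      25  E101
7   Vertex         30      29  C101
5  Soylent         27       6  B101
8     Acme         21       8  C101
2  Soylent         12       2  C101
0     Acme          6      17  A102
1  Initech          5       6  E101
4   Vertex          4      18  C101
6  Initech          4      49  B101
filter rows where supplier in ['Soylent', 'Acme', 'Vertex']:
  supplier  lead_days  weight   sku
3     Acme         30      25  E101
7   Vertex         30      29  C101
5  Soylent         27       6  B101
8     Acme         21       8  C101
2  Soylent         12       2  C101
0     Acme          6      17  A102
4   Vertex          4      18  C101
filter rows where weight > 6:
  supplier  lead_days  weight   sku
3     Acme         30      25  E101
7   Vertex         30      29  C101
8     Acme         21       8  C101
0     Acme          6      17  A102
4   Vertex          4      18  C101
So sum() = 97.

97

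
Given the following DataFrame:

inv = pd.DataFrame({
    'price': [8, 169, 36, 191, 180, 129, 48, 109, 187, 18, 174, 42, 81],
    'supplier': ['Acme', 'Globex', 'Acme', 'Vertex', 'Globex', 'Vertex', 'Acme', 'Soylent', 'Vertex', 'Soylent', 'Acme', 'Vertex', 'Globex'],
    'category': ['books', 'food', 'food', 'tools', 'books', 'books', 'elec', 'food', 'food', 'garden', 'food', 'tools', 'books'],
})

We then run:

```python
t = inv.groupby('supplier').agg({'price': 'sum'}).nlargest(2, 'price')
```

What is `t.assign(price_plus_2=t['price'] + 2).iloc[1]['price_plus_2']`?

group by supplier, sum of price:
          price
supplier       
Acme        266
Globex      430
Soylent     127
Vertex      549
take 2 rows with largest price:
          price
supplier       
Vertex      549
Globex      430
add column price_plus_2 = t['price'] + 2:
          price  price_plus_2
supplier                     
Vertex      549           551
Globex      430           432

432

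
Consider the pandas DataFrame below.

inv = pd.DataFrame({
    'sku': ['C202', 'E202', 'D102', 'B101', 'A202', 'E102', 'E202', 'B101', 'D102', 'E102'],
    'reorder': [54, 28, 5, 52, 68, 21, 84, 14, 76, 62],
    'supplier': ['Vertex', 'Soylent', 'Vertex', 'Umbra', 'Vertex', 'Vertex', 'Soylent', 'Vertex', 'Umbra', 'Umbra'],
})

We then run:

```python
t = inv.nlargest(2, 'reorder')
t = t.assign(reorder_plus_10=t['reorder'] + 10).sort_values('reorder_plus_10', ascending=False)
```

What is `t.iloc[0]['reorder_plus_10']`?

take 2 rows with largest reorder:
    sku  reorder supplier
6  E202       84  Soylent
8  D102       76    Umbra
add column reorder_plus_10 = t['reorder'] + 10:
    sku  reorder supplier  reorder_plus_10
6  E202       84  Soylent               94
8  D102       76    Umbra               86
sort by reorder_plus_10 descending:
    sku  reorder supplier  reorder_plus_10
6  E202       84  Soylent               94
8  D102       76    Umbra               86

94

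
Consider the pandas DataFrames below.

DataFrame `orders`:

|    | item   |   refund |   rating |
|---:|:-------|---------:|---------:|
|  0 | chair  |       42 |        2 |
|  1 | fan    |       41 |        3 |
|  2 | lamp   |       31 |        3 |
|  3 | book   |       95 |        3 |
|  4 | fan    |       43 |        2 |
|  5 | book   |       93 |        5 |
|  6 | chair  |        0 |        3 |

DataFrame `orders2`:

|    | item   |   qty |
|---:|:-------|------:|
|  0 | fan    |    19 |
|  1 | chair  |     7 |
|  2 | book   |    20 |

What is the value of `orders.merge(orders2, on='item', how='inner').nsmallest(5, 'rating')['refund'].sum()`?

221

merge on 'item' (how='inner') → 6 rows:
    item  refund  rating  qty
0  chair      42       2    7
1    fan      41       3   19
2   book      95       3   20
3    fan      43       2   19
4   book      93       5   20
5  chair       0       3    7
take 5 rows with smallest rating:
    item  refund  rating  qty
0  chair      42       2    7
3    fan      43       2   19
1    fan      41       3   19
2   book      95       3   20
5  chair       0       3    7
The sum of column 'refund' is 221.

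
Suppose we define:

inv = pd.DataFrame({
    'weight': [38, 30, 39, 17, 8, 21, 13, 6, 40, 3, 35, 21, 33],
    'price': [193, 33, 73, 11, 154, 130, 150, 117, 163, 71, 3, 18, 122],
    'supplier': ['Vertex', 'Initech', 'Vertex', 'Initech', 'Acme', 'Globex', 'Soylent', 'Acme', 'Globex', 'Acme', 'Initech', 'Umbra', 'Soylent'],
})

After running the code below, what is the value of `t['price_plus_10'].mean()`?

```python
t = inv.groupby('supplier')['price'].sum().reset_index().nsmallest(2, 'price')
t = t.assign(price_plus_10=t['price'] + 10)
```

group by supplier, sum of price:
supplier
Acme       342
Globex     293
Initech     47
Soylent    272
Umbra       18
Vertex     266
Name: price, dtype: int64
reset_index():
  supplier  price
0     Acme    342
1   Globex    293
2  Initech     47
3  Soylent    272
4    Umbra     18
5   Vertex    266
take 2 rows with smallest price:
  supplier  price
4    Umbra     18
2  Initech     47
add column price_plus_10 = t['price'] + 10:
  supplier  price  price_plus_10
4    Umbra     18             28
2  Initech     47             57
Finally, mean of column 'price_plus_10' = 42.5.

42.5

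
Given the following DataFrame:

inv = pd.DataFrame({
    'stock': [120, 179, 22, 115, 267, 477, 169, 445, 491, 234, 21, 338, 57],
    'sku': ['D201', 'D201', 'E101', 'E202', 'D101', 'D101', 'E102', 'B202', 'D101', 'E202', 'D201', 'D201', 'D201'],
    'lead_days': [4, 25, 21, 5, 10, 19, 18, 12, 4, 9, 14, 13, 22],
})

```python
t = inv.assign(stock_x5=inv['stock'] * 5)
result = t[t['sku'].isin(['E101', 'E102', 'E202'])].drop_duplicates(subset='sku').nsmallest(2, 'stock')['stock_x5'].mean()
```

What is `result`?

342.5

add column stock_x5 = inv['stock'] * 5:
    stock   sku  lead_days  stock_x5
0     120  D201          4       600
1     179  D201         25       895
2      22  E101         21       110
3     115  E202          5       575
4     267  D101         10      1335
5     477  D101         19      2385
6     169  E102         18       845
7     445  B202         12      2225
8     491  D101          4      2455
9     234  E202          9      1170
10     21  D201         14       105
11    338  D201         13      1690
12     57  D201         22       285
filter rows where sku in ['E101', 'E102', 'E202']:
   stock   sku  lead_days  stock_x5
2     22  E101         21       110
3    115  E202          5       575
6    169  E102         18       845
9    234  E202          9      1170
drop duplicate sku (keep=first):
   stock   sku  lead_days  stock_x5
2     22  E101         21       110
3    115  E202          5       575
6    169  E102         18       845
take 2 rows with smallest stock:
   stock   sku  lead_days  stock_x5
2     22  E101         21       110
3    115  E202          5       575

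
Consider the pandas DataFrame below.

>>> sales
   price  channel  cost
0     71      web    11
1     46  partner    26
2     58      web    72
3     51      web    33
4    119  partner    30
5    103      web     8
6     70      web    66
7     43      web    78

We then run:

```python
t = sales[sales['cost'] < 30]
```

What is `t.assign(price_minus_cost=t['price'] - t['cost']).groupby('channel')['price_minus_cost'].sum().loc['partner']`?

filter rows where cost < 30:
   price  channel  cost
0     71      web    11
1     46  partner    26
5    103      web     8
add column price_minus_cost = t['price'] - t['cost']:
   price  channel  cost  price_minus_cost
0     71      web    11                60
1     46  partner    26                20
5    103      web     8                95
group by channel, sum of price_minus_cost:
channel
partner     20
web        155
Name: price_minus_cost, dtype: int64
value at index 'partner' → 20

20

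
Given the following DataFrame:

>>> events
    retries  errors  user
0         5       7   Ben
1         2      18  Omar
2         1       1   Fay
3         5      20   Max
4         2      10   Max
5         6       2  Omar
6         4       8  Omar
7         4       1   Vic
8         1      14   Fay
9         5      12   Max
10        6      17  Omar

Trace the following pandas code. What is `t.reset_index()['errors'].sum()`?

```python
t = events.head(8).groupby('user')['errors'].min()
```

take first 8 rows:
   retries  errors  user
0        5       7   Ben
1        2      18  Omar
2        1       1   Fay
3        5      20   Max
4        2      10   Max
5        6       2  Omar
6        4       8  Omar
7        4       1   Vic
group by user, min of errors:
user
Ben      7
Fay      1
Max     10
Omar     2
Vic      1
Name: errors, dtype: int64
reset_index():
   user  errors
0   Ben       7
1   Fay       1
2   Max      10
3  Omar       2
4   Vic       1

21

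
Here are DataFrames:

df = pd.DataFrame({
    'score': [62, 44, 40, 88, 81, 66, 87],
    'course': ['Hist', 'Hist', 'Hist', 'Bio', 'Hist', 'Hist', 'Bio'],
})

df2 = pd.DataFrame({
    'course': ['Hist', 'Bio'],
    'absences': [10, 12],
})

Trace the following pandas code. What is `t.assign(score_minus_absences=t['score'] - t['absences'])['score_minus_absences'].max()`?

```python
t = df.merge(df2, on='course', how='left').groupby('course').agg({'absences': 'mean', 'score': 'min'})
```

75.0

merge on 'course' (how='left') → 7 rows:
   score course  absences
0     62   Hist        10
1     44   Hist        10
2     40   Hist        10
3     88    Bio        12
4     81   Hist        10
5     66   Hist        10
6     87    Bio        12
group by course: mean(absences), min(score):
        absences  score
course                 
Bio         12.0     87
Hist        10.0     40
add column score_minus_absences = t['score'] - t['absences']:
        absences  score  score_minus_absences
course                                       
Bio         12.0     87                  75.0
Hist        10.0     40                  30.0
The max of column 'score_minus_absences' is 75.0.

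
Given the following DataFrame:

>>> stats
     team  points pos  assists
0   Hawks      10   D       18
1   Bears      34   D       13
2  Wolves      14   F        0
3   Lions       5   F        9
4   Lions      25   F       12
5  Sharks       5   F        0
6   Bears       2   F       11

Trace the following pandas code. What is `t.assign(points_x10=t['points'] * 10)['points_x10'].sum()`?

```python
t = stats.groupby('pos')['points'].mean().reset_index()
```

322.0

group by pos, mean of points:
pos
D    22.0
F    10.2
Name: points, dtype: float64
reset_index():
  pos  points
0   D    22.0
1   F    10.2
add column points_x10 = t['points'] * 10:
  pos  points  points_x10
0   D    22.0       220.0
1   F    10.2       102.0
Finally, sum of column 'points_x10' = 322.0.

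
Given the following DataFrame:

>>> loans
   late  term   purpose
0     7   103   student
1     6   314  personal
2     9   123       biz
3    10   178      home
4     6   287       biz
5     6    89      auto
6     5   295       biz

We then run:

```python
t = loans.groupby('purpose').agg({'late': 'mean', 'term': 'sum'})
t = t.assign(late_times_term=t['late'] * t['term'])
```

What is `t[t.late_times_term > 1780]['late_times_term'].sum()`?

6584.0

group by purpose: mean(late), sum(term):
               late  term
purpose                  
auto       6.000000    89
biz        6.666667   705
home      10.000000   178
personal   6.000000   314
student    7.000000   103
add column late_times_term = t['late'] * t['term']:
               late  term  late_times_term
purpose                                   
auto       6.000000    89            534.0
biz        6.666667   705           4700.0
home      10.000000   178           1780.0
personal   6.000000   314           1884.0
student    7.000000   103            721.0
filter rows where late_times_term > 1780:
              late  term  late_times_term
purpose                                  
biz       6.666667   705           4700.0
personal  6.000000   314           1884.0
The sum of column 'late_times_term' is 6584.0.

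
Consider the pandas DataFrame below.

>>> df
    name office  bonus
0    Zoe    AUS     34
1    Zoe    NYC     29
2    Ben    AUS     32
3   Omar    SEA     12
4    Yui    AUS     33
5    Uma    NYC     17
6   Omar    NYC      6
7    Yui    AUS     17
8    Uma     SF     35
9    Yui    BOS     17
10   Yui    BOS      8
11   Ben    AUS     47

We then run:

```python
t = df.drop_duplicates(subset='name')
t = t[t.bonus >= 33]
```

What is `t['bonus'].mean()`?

drop duplicate name (keep=first):
   name office  bonus
0   Zoe    AUS     34
2   Ben    AUS     32
3  Omar    SEA     12
4   Yui    AUS     33
5   Uma    NYC     17
filter rows where bonus >= 33:
  name office  bonus
0  Zoe    AUS     34
4  Yui    AUS     33
Finally, mean of column 'bonus' = 33.5.

33.5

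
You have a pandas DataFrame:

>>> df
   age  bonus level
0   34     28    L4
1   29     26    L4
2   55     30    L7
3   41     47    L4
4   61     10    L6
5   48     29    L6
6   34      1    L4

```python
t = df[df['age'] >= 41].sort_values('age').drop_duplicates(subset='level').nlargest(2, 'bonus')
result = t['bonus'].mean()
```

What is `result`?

filter rows where age >= 41:
   age  bonus level
2   55     30    L7
3   41     47    L4
4   61     10    L6
5   48     29    L6
sort by age:
   age  bonus level
3   41     47    L4
5   48     29    L6
2   55     30    L7
4   61     10    L6
drop duplicate level (keep=first):
   age  bonus level
3   41     47    L4
5   48     29    L6
2   55     30    L7
take 2 rows with largest bonus:
   age  bonus level
3   41     47    L4
2   55     30    L7

38.5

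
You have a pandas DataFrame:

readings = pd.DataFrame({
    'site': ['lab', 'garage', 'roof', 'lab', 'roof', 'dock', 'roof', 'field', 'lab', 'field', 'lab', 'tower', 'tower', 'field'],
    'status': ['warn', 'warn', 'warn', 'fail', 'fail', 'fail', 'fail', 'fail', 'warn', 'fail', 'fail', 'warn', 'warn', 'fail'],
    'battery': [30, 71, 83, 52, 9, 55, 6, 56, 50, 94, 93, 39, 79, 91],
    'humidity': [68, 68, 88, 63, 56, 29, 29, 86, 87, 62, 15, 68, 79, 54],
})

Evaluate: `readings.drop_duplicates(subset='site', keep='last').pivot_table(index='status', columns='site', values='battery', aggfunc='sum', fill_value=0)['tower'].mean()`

39.5

drop duplicate site (keep=last):
      site status  battery  humidity
1   garage   warn       71        68
5     dock   fail       55        29
6     roof   fail        6        29
10     lab   fail       93        15
12   tower   warn       79        79
13   field   fail       91        54
pivot: rows=status, cols=site, sum(battery):
site    dock  field  garage  lab  roof  tower
status                                       
fail      55     91       0   93     6      0
warn       0      0      71    0     0     79
Taking the mean of column 'tower' gives 39.5.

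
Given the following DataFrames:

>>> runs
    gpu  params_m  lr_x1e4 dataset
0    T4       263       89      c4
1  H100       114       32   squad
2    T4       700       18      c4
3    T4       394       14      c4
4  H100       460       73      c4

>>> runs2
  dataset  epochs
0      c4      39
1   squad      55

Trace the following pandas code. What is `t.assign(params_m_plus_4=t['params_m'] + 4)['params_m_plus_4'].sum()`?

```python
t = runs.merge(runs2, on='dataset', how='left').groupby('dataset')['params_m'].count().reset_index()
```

merge on 'dataset' (how='left') → 5 rows:
    gpu  params_m  lr_x1e4 dataset  epochs
0    T4       263       89      c4      39
1  H100       114       32   squad      55
2    T4       700       18      c4      39
3    T4       394       14      c4      39
4  H100       460       73      c4      39
group by dataset, count of params_m:
dataset
c4       4
squad    1
Name: params_m, dtype: int64
reset_index():
  dataset  params_m
0      c4         4
1   squad         1
add column params_m_plus_4 = t['params_m'] + 4:
  dataset  params_m  params_m_plus_4
0      c4         4                8
1   squad         1                5
Reading off the sum of column 'params_m_plus_4', we get 13.

13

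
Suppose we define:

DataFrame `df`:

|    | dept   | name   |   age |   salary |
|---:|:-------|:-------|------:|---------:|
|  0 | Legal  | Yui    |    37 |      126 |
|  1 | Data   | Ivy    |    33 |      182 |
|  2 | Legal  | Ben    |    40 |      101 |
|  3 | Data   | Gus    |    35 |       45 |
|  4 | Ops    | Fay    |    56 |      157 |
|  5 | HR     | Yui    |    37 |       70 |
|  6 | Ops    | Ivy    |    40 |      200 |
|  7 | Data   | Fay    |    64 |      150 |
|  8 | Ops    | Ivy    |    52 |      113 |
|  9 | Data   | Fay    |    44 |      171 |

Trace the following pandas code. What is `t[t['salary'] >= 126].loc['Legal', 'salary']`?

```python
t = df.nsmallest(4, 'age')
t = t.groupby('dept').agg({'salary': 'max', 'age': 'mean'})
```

take 4 rows with smallest age:
    dept name  age  salary
1   Data  Ivy   33     182
3   Data  Gus   35      45
0  Legal  Yui   37     126
5     HR  Yui   37      70
group by dept: max(salary), mean(age):
       salary   age
dept               
Data      182  34.0
HR         70  37.0
Legal     126  37.0
filter rows where salary >= 126:
       salary   age
dept               
Data      182  34.0
Legal     126  37.0
So loc['Legal', 'salary'] = 126.

126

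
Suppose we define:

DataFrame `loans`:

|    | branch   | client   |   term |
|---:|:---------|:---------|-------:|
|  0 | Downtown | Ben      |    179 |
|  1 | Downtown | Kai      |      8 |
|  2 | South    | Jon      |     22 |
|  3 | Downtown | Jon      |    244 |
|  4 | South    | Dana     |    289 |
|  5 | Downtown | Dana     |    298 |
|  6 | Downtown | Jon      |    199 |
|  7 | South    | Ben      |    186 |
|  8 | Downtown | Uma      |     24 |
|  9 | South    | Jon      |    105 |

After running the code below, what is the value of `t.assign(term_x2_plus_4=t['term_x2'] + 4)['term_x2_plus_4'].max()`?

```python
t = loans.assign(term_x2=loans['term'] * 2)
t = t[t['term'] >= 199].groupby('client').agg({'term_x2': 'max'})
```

600

add column term_x2 = loans['term'] * 2:
     branch client  term  term_x2
0  Downtown    Ben   179      358
1  Downtown    Kai     8       16
2     South    Jon    22       44
3  Downtown    Jon   244      488
4     South   Dana   289      578
5  Downtown   Dana   298      596
6  Downtown    Jon   199      398
7     South    Ben   186      372
8  Downtown    Uma    24       48
9     South    Jon   105      210
filter rows where term >= 199:
     branch client  term  term_x2
3  Downtown    Jon   244      488
4     South   Dana   289      578
5  Downtown   Dana   298      596
6  Downtown    Jon   199      398
group by client, max of term_x2:
        term_x2
client         
Dana        596
Jon         488
add column term_x2_plus_4 = t['term_x2'] + 4:
        term_x2  term_x2_plus_4
client                         
Dana        596             600
Jon         488             492
The max of column 'term_x2_plus_4' is 600.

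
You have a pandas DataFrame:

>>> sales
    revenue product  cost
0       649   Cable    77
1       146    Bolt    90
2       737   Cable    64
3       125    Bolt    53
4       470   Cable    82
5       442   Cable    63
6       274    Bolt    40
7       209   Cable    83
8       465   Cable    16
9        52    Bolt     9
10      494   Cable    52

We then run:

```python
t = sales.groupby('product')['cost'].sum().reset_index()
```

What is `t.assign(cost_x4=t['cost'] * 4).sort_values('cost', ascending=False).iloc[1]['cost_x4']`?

group by product, sum of cost:
product
Bolt     192
Cable    437
Name: cost, dtype: int64
reset_index():
  product  cost
0    Bolt   192
1   Cable   437
add column cost_x4 = t['cost'] * 4:
  product  cost  cost_x4
0    Bolt   192      768
1   Cable   437     1748
sort by cost descending:
  product  cost  cost_x4
1   Cable   437     1748
0    Bolt   192      768

768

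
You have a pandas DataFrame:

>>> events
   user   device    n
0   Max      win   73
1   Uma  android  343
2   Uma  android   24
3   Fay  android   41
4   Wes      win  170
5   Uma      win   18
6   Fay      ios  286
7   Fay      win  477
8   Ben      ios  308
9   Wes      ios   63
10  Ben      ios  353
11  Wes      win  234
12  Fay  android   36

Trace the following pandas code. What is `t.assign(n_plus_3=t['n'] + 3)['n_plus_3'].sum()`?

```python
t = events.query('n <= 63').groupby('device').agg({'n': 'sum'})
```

filter rows where n <= 63:
   user   device   n
2   Uma  android  24
3   Fay  android  41
5   Uma      win  18
9   Wes      ios  63
12  Fay  android  36
group by device, sum of n:
           n
device      
android  101
ios       63
win       18
add column n_plus_3 = t['n'] + 3:
           n  n_plus_3
device                
android  101       104
ios       63        66
win       18        21
Finally, sum of column 'n_plus_3' = 191.

191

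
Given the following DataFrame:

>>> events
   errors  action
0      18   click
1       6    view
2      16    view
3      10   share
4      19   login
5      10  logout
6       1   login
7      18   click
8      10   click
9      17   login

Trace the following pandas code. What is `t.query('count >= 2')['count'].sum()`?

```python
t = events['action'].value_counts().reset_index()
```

value_counts of action:
action
click     3
login     3
view      2
share     1
logout    1
Name: count, dtype: int64
reset_index():
   action  count
0   click      3
1   login      3
2    view      2
3   share      1
4  logout      1
filter rows where count >= 2:
  action  count
0  click      3
1  login      3
2   view      2

8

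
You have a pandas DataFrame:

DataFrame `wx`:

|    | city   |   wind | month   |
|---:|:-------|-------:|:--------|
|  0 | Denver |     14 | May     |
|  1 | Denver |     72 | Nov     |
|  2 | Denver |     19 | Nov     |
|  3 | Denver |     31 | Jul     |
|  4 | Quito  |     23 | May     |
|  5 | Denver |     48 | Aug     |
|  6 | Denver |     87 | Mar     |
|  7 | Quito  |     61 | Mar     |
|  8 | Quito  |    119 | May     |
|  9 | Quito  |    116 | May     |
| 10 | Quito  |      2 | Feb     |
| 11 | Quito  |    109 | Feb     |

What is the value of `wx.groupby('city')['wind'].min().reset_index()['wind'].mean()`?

8.0

group by city, min of wind:
city
Denver    14
Quito      2
Name: wind, dtype: int64
reset_index():
     city  wind
0  Denver    14
1   Quito     2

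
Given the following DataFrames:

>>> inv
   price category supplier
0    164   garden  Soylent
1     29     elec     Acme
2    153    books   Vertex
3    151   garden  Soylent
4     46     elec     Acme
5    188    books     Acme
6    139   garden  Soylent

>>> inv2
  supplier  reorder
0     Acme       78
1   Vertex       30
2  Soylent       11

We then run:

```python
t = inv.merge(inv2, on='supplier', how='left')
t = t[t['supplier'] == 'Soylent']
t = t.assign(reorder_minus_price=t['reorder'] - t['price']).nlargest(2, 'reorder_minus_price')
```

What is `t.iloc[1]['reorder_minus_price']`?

-140

merge on 'supplier' (how='left') → 7 rows:
   price category supplier  reorder
0    164   garden  Soylent       11
1     29     elec     Acme       78
2    153    books   Vertex       30
3    151   garden  Soylent       11
4     46     elec     Acme       78
5    188    books     Acme       78
6    139   garden  Soylent       11
filter rows where supplier == 'Soylent':
   price category supplier  reorder
0    164   garden  Soylent       11
3    151   garden  Soylent       11
6    139   garden  Soylent       11
add column reorder_minus_price = t['reorder'] - t['price']:
   price category supplier  reorder  reorder_minus_price
0    164   garden  Soylent       11                 -153
3    151   garden  Soylent       11                 -140
6    139   garden  Soylent       11                 -128
take 2 rows with largest reorder_minus_price:
   price category supplier  reorder  reorder_minus_price
6    139   garden  Soylent       11                 -128
3    151   garden  Soylent       11                 -140
So iloc[1]['reorder_minus_price'] = -140.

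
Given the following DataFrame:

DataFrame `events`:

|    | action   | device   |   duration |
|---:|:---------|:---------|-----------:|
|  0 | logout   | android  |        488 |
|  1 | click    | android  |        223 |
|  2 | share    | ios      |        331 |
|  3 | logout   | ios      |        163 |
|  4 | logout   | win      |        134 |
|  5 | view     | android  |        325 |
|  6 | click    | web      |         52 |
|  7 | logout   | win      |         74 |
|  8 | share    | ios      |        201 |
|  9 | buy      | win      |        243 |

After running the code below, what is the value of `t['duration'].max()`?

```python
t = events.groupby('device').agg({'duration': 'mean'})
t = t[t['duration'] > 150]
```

345.333333333

group by device, mean of duration:
           duration
device             
android  345.333333
ios      231.666667
web       52.000000
win      150.333333
filter rows where duration > 150:
           duration
device             
android  345.333333
ios      231.666667
win      150.333333
So max() = 345.333333333.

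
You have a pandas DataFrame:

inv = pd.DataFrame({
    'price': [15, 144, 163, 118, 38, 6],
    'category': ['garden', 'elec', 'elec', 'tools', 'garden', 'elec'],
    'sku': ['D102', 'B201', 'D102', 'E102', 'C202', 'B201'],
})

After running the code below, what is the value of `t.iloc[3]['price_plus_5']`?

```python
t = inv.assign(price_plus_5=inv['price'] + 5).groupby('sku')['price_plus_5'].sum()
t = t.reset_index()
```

add column price_plus_5 = inv['price'] + 5:
   price category   sku  price_plus_5
0     15   garden  D102            20
1    144     elec  B201           149
2    163     elec  D102           168
3    118    tools  E102           123
4     38   garden  C202            43
5      6     elec  B201            11
group by sku, sum of price_plus_5:
sku
B201    160
C202     43
D102    188
E102    123
Name: price_plus_5, dtype: int64
reset_index():
    sku  price_plus_5
0  B201           160
1  C202            43
2  D102           188
3  E102           123
Then the value at position 3, column 'price_plus_5': 123

123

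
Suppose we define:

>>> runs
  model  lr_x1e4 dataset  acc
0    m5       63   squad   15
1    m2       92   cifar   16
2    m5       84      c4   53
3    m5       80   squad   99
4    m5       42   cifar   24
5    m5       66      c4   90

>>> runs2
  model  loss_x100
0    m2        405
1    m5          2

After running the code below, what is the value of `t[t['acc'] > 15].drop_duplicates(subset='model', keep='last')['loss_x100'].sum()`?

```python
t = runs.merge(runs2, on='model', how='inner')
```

407

merge on 'model' (how='inner') → 6 rows:
  model  lr_x1e4 dataset  acc  loss_x100
0    m5       63   squad   15          2
1    m2       92   cifar   16        405
2    m5       84      c4   53          2
3    m5       80   squad   99          2
4    m5       42   cifar   24          2
5    m5       66      c4   90          2
filter rows where acc > 15:
  model  lr_x1e4 dataset  acc  loss_x100
1    m2       92   cifar   16        405
2    m5       84      c4   53          2
3    m5       80   squad   99          2
4    m5       42   cifar   24          2
5    m5       66      c4   90          2
drop duplicate model (keep=last):
  model  lr_x1e4 dataset  acc  loss_x100
1    m2       92   cifar   16        405
5    m5       66      c4   90          2
The sum of column 'loss_x100' is 407.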